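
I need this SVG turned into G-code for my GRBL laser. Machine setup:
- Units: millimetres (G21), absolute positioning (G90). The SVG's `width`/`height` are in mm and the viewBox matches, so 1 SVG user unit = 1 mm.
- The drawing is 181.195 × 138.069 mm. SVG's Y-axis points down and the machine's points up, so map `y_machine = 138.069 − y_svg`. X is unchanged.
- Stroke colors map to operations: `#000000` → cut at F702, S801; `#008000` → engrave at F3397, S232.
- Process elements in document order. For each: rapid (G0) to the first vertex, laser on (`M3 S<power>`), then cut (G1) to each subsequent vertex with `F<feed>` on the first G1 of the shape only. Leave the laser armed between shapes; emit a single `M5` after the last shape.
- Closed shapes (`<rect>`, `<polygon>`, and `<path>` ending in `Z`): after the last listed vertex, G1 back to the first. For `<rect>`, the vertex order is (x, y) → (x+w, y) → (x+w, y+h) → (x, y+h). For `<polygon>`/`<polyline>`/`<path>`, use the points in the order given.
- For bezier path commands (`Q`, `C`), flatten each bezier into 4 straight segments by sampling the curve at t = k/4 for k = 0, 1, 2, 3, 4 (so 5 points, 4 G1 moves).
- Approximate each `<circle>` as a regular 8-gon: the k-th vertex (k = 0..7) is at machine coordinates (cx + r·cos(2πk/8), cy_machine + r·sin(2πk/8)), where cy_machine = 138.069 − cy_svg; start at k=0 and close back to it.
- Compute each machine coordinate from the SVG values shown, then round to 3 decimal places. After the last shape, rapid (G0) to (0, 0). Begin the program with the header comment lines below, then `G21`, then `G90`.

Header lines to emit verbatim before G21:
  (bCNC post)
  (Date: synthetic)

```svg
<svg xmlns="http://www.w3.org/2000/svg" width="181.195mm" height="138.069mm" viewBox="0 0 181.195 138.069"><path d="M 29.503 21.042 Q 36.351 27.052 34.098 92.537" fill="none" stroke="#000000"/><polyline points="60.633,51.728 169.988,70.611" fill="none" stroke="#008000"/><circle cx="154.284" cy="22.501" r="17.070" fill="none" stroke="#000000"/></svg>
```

1 u = 1 mm; y_m = 138.069 − y.

[1] `<path>` quadratic bezier, #000000→cut S801 F702: (29.503,117.027) → (32.358,110.305) → (34.076,96.148) → (34.656,74.557) → (34.098,45.532)

[2] `<polyline>` line segment, #008000→engrave S232 F3397: (60.633,86.341) → (169.988,67.458)

[3] `<circle>` circle, #000000→cut S801 F702: (171.354,115.568) → (166.354,127.638) → (154.284,132.638) → (142.214,127.638) → (137.214,115.568) → (142.214,103.498) → (154.284,98.498) → (166.354,103.498) → (171.354,115.568) (closed)

(bCNC post)
(Date: synthetic)
G21
G90
G0 X29.503 Y117.027
M3 S801
G1 X32.358 Y110.305 F702
G1 X34.076 Y96.148
G1 X34.656 Y74.557
G1 X34.098 Y45.532
G0 X60.633 Y86.341
M3 S232
G1 X169.988 Y67.458 F3397
G0 X171.354 Y115.568
M3 S801
G1 X166.354 Y127.638 F702
G1 X154.284 Y132.638
G1 X142.214 Y127.638
G1 X137.214 Y115.568
G1 X142.214 Y103.498
G1 X154.284 Y98.498
G1 X166.354 Y103.498
G1 X171.354 Y115.568
M5
G0 X0.000 Y0.000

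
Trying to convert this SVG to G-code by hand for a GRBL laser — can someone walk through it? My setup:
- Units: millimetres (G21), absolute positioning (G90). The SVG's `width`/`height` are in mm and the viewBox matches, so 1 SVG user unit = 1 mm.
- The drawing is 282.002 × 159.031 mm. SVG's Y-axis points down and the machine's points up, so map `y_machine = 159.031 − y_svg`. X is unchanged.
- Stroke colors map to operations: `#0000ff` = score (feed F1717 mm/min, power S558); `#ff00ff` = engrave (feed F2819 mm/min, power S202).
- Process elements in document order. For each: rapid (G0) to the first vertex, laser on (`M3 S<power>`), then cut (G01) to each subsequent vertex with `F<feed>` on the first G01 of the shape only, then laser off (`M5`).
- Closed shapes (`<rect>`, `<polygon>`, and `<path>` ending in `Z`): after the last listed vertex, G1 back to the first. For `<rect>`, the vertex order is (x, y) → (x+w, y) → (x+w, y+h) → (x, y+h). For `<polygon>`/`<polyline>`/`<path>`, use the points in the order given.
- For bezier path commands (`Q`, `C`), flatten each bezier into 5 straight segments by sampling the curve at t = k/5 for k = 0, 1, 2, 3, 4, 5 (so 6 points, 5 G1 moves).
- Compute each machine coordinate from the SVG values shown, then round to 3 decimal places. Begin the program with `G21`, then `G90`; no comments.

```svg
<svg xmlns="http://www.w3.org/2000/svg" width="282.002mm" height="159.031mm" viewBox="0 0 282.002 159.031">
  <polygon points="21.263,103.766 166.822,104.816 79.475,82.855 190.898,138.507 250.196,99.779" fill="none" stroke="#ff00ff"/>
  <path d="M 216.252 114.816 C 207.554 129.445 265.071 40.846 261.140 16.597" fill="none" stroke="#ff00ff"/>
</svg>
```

1 u = 1 mm; y_m = 159.031 − y.

[1] `<polygon>` closed polygon, #ff00ff→engrave S202 F2819: (21.263,55.265) → (166.822,54.215) → (79.475,76.176) → (190.898,20.524) → (250.196,59.252) → (21.263,55.265) (closed)

[2] `<path>` cubic bezier, #ff00ff→engrave S202 F2819: (216.252,44.215) → (217.958,46.484) → (229.427,65.485) → (244.533,93.172) → (257.146,121.503) → (261.140,142.434)

G21
G90
G0 X21.263 Y55.265
M3 S202
G01 X166.822 Y54.215 F2819
G01 X79.475 Y76.176
G01 X190.898 Y20.524
G01 X250.196 Y59.252
G01 X21.263 Y55.265
M5
G0 X216.252 Y44.215
M3 S202
G01 X217.958 Y46.484 F2819
G01 X229.427 Y65.485
G01 X244.533 Y93.172
G01 X257.146 Y121.503
G01 X261.140 Y142.434
M5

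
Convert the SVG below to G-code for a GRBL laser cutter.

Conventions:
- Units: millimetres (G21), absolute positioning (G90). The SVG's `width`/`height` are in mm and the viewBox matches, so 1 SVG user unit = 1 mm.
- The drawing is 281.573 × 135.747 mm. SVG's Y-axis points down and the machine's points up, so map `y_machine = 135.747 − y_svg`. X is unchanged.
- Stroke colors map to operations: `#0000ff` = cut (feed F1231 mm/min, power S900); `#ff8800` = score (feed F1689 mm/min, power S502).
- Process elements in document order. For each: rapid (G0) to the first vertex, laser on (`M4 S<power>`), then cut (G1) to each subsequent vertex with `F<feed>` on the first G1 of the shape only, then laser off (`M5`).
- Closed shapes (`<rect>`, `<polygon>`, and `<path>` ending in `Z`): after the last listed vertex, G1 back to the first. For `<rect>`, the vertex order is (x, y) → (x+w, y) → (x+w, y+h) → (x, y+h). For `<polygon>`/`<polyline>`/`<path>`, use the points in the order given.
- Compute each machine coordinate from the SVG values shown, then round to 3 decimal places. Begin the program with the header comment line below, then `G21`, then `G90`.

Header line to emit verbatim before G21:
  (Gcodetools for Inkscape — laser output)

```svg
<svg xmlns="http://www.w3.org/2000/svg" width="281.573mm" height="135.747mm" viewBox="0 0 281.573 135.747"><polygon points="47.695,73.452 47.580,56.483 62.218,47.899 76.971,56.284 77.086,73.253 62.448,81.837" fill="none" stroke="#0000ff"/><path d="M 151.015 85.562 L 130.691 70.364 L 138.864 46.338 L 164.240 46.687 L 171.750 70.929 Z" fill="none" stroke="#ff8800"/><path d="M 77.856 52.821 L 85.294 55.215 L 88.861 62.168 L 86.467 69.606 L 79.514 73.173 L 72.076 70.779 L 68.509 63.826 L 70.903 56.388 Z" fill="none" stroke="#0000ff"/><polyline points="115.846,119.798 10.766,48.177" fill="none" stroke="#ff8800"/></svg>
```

(Gcodetools for Inkscape — laser output)
G21
G90
G0 X47.695 Y62.295
M4 S900
G1 X47.580 Y79.264 F1231
G1 X62.218 Y87.848
G1 X76.971 Y79.463
G1 X77.086 Y62.494
G1 X62.448 Y53.910
G1 X47.695 Y62.295
M5
G0 X151.015 Y50.185
M4 S502
G1 X130.691 Y65.383 F1689
G1 X138.864 Y89.409
G1 X164.240 Y89.060
G1 X171.750 Y64.818
G1 X151.015 Y50.185
M5
G0 X77.856 Y82.926
M4 S900
G1 X85.294 Y80.532 F1231
G1 X88.861 Y73.579
G1 X86.467 Y66.141
G1 X79.514 Y62.574
G1 X72.076 Y64.968
G1 X68.509 Y71.921
G1 X70.903 Y79.359
G1 X77.856 Y82.926
M5
G0 X115.846 Y15.949
M4 S502
G1 X10.766 Y87.570 F1689
M5

viewBox `0 0 281.573 135.747` with mm width/height → 1 unit = 1 mm. Flip: y_m = 135.747 − y_svg.

**Shape 1** — `<polygon>` regular polygon, stroke `#0000ff` → cut (S900, F1231). Machine vertices: (47.695,62.295) → (47.580,79.264) → (62.218,87.848) → (76.971,79.463) → (77.086,62.494) → (62.448,53.910) → (47.695,62.295). Closed: final G1 returns to the first vertex.

**Shape 2** — `<path>` regular polygon, stroke `#ff8800` → score (S502, F1689). Machine vertices: (151.015,50.185) → (130.691,65.383) → (138.864,89.409) → (164.240,89.060) → (171.750,64.818) → (151.015,50.185). Closed: final G1 returns to the first vertex.

**Shape 3** — `<path>` regular polygon, stroke `#0000ff` → cut (S900, F1231). Machine vertices: (77.856,82.926) → (85.294,80.532) → (88.861,73.579) → (86.467,66.141) → (79.514,62.574) → (72.076,64.968) → (68.509,71.921) → (70.903,79.359) → (77.856,82.926). Closed: final G1 returns to the first vertex.

**Shape 4** — `<polyline>` line segment, stroke `#ff8800` → score (S502, F1689). Machine vertices: (115.846,15.949) → (10.766,87.570). Open path.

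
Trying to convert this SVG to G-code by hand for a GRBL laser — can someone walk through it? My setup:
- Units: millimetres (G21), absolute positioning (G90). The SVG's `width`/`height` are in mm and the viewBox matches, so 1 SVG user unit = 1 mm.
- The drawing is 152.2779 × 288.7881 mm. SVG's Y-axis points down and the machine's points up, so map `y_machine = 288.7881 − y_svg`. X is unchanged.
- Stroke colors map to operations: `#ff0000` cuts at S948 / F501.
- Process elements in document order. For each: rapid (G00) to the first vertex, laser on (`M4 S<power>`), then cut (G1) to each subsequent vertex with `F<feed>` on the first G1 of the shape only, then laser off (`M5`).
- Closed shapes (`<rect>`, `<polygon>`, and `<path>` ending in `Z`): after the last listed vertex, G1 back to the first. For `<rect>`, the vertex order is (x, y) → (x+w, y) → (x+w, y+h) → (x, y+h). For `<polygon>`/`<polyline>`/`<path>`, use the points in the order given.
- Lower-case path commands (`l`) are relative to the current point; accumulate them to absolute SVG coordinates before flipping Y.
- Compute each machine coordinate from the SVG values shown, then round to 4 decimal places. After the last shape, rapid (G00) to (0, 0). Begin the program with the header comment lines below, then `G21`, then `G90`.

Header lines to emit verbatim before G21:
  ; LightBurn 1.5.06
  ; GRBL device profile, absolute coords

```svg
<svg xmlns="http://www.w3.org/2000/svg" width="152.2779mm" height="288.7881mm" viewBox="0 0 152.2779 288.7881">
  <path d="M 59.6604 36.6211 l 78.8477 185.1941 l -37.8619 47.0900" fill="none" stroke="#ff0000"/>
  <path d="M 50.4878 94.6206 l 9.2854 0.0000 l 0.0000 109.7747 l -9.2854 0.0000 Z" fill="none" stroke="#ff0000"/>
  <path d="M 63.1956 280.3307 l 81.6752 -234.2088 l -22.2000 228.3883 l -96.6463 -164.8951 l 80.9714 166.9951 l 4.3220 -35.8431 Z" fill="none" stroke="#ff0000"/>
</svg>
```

1 u = 1 mm; y_m = 288.7881 − y.

[1] `<path>` open polyline, #ff0000→cut S948 F501: (59.6604,252.1670) → (138.5081,66.9729) → (100.6462,19.8829)

[2] `<path>` rectangle, #ff0000→cut S948 F501: (50.4878,194.1675) → (59.7732,194.1675) → (59.7732,84.3928) → (50.4878,84.3928) → (50.4878,194.1675) (closed)

[3] `<path>` closed polygon, #ff0000→cut S948 F501: (63.1956,8.4574) → (144.8708,242.6662) → (122.6708,14.2779) → (26.0245,179.1730) → (106.9959,12.1779) → (111.3179,48.0210) → (63.1956,8.4574) (closed)

; LightBurn 1.5.06
; GRBL device profile, absolute coords
G21
G90
G00 X59.6604 Y252.1670
M4 S948
G1 X138.5081 Y66.9729 F501
G1 X100.6462 Y19.8829
M5
G00 X50.4878 Y194.1675
M4 S948
G1 X59.7732 Y194.1675 F501
G1 X59.7732 Y84.3928
G1 X50.4878 Y84.3928
G1 X50.4878 Y194.1675
M5
G00 X63.1956 Y8.4574
M4 S948
G1 X144.8708 Y242.6662 F501
G1 X122.6708 Y14.2779
G1 X26.0245 Y179.1730
G1 X106.9959 Y12.1779
G1 X111.3179 Y48.0210
G1 X63.1956 Y8.4574
M5
G00 X0.0000 Y0.0000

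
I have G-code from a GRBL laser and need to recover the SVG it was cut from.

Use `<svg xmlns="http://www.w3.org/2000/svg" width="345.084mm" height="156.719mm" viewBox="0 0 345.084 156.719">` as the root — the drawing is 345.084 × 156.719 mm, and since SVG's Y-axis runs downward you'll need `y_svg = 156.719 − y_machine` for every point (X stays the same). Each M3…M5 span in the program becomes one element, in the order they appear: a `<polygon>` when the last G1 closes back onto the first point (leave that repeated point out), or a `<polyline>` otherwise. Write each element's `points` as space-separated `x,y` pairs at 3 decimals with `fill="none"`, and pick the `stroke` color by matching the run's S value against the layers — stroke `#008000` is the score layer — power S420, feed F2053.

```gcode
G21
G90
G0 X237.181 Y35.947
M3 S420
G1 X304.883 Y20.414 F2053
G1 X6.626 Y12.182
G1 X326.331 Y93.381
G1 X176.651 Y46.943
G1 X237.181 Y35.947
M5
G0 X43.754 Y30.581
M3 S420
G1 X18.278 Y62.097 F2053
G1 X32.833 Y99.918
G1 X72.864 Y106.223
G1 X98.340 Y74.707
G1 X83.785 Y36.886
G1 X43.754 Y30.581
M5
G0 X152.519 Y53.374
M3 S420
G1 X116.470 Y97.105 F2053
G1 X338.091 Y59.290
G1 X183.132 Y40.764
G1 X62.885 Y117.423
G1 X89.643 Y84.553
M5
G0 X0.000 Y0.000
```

<svg xmlns="http://www.w3.org/2000/svg" width="345.084mm" height="156.719mm" viewBox="0 0 345.084 156.719">
  <polygon points="237.181,120.772 304.883,136.305 6.626,144.537 326.331,63.338 176.651,109.776" fill="none" stroke="#008000"/>
  <polygon points="43.754,126.138 18.278,94.622 32.833,56.801 72.864,50.496 98.340,82.012 83.785,119.833" fill="none" stroke="#008000"/>
  <polyline points="152.519,103.345 116.470,59.614 338.091,97.429 183.132,115.955 62.885,39.296 89.643,72.166" fill="none" stroke="#008000"/>
</svg>

Machine Y-up, SVG Y-down with viewBox height 156.719, so y_svg = 156.719 − y_machine; X carries over. Every run uses S420, so all elements get stroke `#008000` (score).

Run 1: The run returns to its start, so emit a `<polygon>` with points (Y-flipped): 237.181,120.772 304.883,136.305 6.626,144.537 326.331,63.338 176.651,109.776.

Run 2: The run returns to its start, so emit a `<polygon>` with points (Y-flipped): 43.754,126.138 18.278,94.622 32.833,56.801 72.864,50.496 98.340,82.012 83.785,119.833.

Run 3: The run is open, so emit a `<polyline>` with points (Y-flipped): 152.519,103.345 116.470,59.614 338.091,97.429 183.132,115.955 62.885,39.296 89.643,72.166.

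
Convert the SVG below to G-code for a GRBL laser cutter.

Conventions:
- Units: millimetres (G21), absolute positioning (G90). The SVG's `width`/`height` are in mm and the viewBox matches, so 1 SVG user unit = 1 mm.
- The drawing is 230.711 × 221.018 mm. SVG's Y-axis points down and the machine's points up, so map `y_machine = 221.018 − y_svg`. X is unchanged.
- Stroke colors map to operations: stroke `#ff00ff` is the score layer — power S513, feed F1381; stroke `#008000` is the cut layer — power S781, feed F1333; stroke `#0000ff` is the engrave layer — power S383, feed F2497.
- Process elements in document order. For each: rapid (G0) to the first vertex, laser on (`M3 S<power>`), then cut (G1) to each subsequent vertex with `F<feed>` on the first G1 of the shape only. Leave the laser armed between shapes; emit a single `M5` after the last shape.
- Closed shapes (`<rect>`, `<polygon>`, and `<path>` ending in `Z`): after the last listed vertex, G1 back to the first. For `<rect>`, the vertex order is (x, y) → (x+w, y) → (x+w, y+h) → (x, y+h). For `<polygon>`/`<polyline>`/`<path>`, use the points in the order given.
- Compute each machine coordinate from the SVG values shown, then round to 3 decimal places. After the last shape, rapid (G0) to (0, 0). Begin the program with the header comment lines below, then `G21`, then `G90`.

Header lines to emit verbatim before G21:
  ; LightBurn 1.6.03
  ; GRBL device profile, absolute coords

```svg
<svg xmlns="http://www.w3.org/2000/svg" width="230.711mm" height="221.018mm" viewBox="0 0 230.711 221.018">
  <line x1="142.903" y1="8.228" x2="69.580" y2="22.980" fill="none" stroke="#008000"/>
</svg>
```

; LightBurn 1.6.03
; GRBL device profile, absolute coords
G21
G90
G0 X142.903 Y212.790
M3 S781
G1 X69.580 Y198.038 F1333
M5
G0 X0.000 Y0.000

1 u = 1 mm; y_m = 221.018 − y.

[1] `<line>` line segment, #008000→cut S781 F1333: (142.903,212.790) → (69.580,198.038)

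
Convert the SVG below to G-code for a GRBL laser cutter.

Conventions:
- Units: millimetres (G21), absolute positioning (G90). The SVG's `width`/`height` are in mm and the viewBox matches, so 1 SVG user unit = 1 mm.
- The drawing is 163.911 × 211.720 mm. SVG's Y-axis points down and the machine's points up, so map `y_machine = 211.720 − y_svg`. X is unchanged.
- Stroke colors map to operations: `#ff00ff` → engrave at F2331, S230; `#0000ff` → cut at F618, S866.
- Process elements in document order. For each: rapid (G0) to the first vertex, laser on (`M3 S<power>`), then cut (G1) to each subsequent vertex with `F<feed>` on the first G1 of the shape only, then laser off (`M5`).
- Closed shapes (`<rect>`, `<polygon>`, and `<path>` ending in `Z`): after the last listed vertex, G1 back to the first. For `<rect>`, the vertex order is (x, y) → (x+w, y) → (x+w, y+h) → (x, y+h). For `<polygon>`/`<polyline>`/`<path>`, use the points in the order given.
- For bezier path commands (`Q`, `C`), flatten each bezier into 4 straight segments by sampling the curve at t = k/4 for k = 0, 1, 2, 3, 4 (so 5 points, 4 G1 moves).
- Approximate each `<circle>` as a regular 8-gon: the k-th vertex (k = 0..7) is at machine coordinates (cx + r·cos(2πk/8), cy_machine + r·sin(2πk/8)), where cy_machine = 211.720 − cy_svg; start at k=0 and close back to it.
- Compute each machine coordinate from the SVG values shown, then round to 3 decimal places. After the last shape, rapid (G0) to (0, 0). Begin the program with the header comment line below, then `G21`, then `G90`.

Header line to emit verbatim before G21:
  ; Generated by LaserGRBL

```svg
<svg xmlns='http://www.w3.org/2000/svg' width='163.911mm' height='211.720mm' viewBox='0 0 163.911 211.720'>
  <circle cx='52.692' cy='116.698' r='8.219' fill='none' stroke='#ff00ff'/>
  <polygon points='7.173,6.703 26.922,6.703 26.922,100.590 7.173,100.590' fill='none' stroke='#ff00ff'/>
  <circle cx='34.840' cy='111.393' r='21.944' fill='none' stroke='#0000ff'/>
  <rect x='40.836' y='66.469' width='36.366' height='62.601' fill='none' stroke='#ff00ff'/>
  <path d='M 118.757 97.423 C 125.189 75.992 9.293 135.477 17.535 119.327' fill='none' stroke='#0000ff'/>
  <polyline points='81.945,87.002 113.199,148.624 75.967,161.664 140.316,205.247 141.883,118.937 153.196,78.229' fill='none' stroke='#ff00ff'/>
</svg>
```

1 u = 1 mm; y_m = 211.720 − y.

[1] `<circle>` circle, #ff00ff→engrave S230 F2331: (60.911,95.022) → (58.504,100.834) → (52.692,103.241) → (46.880,100.834) → (44.473,95.022) → (46.880,89.210) → (52.692,86.803) → (58.504,89.210) → (60.911,95.022) (closed)

[2] `<polygon>` rectangle, #ff00ff→engrave S230 F2331: (7.173,205.017) → (26.922,205.017) → (26.922,111.130) → (7.173,111.130) → (7.173,205.017) (closed)

[3] `<circle>` circle, #0000ff→cut S866 F618: (56.784,100.327) → (50.357,115.844) → (34.840,122.271) → (19.323,115.844) → (12.896,100.327) → (19.323,84.810) → (34.840,78.383) → (50.357,84.810) → (56.784,100.327) (closed)

[4] `<rect>` rectangle, #ff00ff→engrave S230 F2331: (40.836,145.251) → (77.202,145.251) → (77.202,82.650) → (40.836,82.650) → (40.836,145.251) (closed)

[5] `<path>` cubic bezier, #0000ff→cut S866 F618: (118.757,114.297) → (104.496,117.645) → (67.467,105.325) → (30.778,92.016) → (17.535,92.393)

[6] `<polyline>` open polyline, #ff00ff→engrave S230 F2331: (81.945,124.718) → (113.199,63.096) → (75.967,50.056) → (140.316,6.473) → (141.883,92.783) → (153.196,133.491)

; Generated by LaserGRBL
G21
G90
G0 X60.911 Y95.022
M3 S230
G1 X58.504 Y100.834 F2331
G1 X52.692 Y103.241
G1 X46.880 Y100.834
G1 X44.473 Y95.022
G1 X46.880 Y89.210
G1 X52.692 Y86.803
G1 X58.504 Y89.210
G1 X60.911 Y95.022
M5
G0 X7.173 Y205.017
M3 S230
G1 X26.922 Y205.017 F2331
G1 X26.922 Y111.130
G1 X7.173 Y111.130
G1 X7.173 Y205.017
M5
G0 X56.784 Y100.327
M3 S866
G1 X50.357 Y115.844 F618
G1 X34.840 Y122.271
G1 X19.323 Y115.844
G1 X12.896 Y100.327
G1 X19.323 Y84.810
G1 X34.840 Y78.383
G1 X50.357 Y84.810
G1 X56.784 Y100.327
M5
G0 X40.836 Y145.251
M3 S230
G1 X77.202 Y145.251 F2331
G1 X77.202 Y82.650
G1 X40.836 Y82.650
G1 X40.836 Y145.251
M5
G0 X118.757 Y114.297
M3 S866
G1 X104.496 Y117.645 F618
G1 X67.467 Y105.325
G1 X30.778 Y92.016
G1 X17.535 Y92.393
M5
G0 X81.945 Y124.718
M3 S230
G1 X113.199 Y63.096 F2331
G1 X75.967 Y50.056
G1 X140.316 Y6.473
G1 X141.883 Y92.783
G1 X153.196 Y133.491
M5
G0 X0.000 Y0.000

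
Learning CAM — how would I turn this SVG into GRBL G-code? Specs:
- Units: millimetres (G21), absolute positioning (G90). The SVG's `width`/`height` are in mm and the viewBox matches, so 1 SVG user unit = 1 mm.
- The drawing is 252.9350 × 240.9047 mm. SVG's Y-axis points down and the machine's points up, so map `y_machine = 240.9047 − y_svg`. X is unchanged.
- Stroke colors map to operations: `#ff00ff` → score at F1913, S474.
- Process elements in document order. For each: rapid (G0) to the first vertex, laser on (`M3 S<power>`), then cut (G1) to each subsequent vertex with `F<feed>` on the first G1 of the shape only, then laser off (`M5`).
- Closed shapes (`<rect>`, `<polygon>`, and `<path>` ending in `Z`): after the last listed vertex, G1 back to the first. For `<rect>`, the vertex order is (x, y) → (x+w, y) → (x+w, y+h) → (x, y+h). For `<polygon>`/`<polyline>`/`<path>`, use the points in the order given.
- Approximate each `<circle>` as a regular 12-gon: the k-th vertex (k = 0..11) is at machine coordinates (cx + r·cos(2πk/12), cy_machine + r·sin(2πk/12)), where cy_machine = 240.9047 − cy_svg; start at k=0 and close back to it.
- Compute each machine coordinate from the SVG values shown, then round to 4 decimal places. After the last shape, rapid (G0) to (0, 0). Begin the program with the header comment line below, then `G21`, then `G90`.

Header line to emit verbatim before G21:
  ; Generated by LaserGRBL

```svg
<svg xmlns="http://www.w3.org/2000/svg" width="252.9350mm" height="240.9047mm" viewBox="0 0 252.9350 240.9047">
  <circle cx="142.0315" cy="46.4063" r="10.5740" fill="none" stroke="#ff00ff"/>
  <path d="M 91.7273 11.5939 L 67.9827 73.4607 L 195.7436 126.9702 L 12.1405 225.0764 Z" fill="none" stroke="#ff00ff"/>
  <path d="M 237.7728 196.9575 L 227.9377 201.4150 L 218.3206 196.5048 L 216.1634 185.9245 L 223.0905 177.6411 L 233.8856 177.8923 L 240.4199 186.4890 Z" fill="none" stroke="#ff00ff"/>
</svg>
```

; Generated by LaserGRBL
G21
G90
G0 X152.6055 Y194.4984
M3 S474
G1 X151.1889 Y199.7854 F1913
G1 X147.3185 Y203.6558
G1 X142.0315 Y205.0724
G1 X136.7445 Y203.6558
G1 X132.8741 Y199.7854
G1 X131.4575 Y194.4984
G1 X132.8741 Y189.2114
G1 X136.7445 Y185.3410
G1 X142.0315 Y183.9244
G1 X147.3185 Y185.3410
G1 X151.1889 Y189.2114
G1 X152.6055 Y194.4984
M5
G0 X91.7273 Y229.3108
M3 S474
G1 X67.9827 Y167.4440 F1913
G1 X195.7436 Y113.9345
G1 X12.1405 Y15.8283
G1 X91.7273 Y229.3108
M5
G0 X237.7728 Y43.9472
M3 S474
G1 X227.9377 Y39.4897 F1913
G1 X218.3206 Y44.3999
G1 X216.1634 Y54.9802
G1 X223.0905 Y63.2636
G1 X233.8856 Y63.0124
G1 X240.4199 Y54.4157
G1 X237.7728 Y43.9472
M5
G0 X0.0000 Y0.0000

Since the viewBox matches the mm dimensions, user units are millimetres directly. The only transform is the Y-flip y_m = 240.9047 − y_svg.

Shape 1 is a circle drawn with `<circle>`. Its stroke #ff00ff means score at S474, F1913. After flipping Y the toolpath is (152.6055,194.4984) → (151.1889,199.7854) → (147.3185,203.6558) → (142.0315,205.0724) → (136.7445,203.6558) → (132.8741,199.7854) → (131.4575,194.4984) → (132.8741,189.2114) → (136.7445,185.3410) → (142.0315,183.9244) → (147.3185,185.3410) → (151.1889,189.2114) → (152.6055,194.4984), returning to the start.

Shape 2 is a closed polygon drawn with `<path>`. Its stroke #ff00ff means score at S474, F1913. After flipping Y the toolpath is (91.7273,229.3108) → (67.9827,167.4440) → (195.7436,113.9345) → (12.1405,15.8283) → (91.7273,229.3108), returning to the start.

Shape 3 is a regular polygon drawn with `<path>`. Its stroke #ff00ff means score at S474, F1913. After flipping Y the toolpath is (237.7728,43.9472) → (227.9377,39.4897) → (218.3206,44.3999) → (216.1634,54.9802) → (223.0905,63.2636) → (233.8856,63.0124) → (240.4199,54.4157) → (237.7728,43.9472), returning to the start.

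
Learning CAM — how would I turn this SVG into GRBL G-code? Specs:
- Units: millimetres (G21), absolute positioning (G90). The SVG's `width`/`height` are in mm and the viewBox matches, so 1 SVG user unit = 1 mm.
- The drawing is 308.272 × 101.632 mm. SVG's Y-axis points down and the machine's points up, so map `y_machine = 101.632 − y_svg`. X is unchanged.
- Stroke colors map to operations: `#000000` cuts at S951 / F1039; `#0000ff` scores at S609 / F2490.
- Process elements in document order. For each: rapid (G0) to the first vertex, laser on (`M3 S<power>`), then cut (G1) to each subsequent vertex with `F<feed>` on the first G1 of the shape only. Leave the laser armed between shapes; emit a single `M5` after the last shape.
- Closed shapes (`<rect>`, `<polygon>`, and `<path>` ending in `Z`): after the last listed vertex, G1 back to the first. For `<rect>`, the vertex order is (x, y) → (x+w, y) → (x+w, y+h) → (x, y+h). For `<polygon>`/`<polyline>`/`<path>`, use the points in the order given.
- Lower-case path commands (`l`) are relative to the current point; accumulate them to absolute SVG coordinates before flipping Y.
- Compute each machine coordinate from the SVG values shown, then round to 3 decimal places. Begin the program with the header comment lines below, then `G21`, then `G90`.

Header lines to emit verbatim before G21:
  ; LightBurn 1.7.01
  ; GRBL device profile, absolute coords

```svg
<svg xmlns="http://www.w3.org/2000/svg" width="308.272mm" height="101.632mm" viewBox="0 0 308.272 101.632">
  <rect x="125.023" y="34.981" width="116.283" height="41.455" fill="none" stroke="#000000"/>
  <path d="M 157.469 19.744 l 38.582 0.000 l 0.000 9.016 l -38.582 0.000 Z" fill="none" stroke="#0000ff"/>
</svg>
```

viewBox `0 0 308.272 101.632` with mm width/height → 1 unit = 1 mm. Flip: y_m = 101.632 − y_svg.

**Shape 1** — `<rect>` rectangle, stroke `#000000` → cut (S951, F1039). Machine vertices: (125.023,66.651) → (241.306,66.651) → (241.306,25.196) → (125.023,25.196) → (125.023,66.651). Closed: final G1 returns to the first vertex.

**Shape 2** — `<path>` rectangle, stroke `#0000ff` → score (S609, F2490). Machine vertices: (157.469,81.888) → (196.051,81.888) → (196.051,72.872) → (157.469,72.872) → (157.469,81.888). Closed: final G1 returns to the first vertex.

; LightBurn 1.7.01
; GRBL device profile, absolute coords
G21
G90
G0 X125.023 Y66.651
M3 S951
G1 X241.306 Y66.651 F1039
G1 X241.306 Y25.196
G1 X125.023 Y25.196
G1 X125.023 Y66.651
G0 X157.469 Y81.888
M3 S609
G1 X196.051 Y81.888 F2490
G1 X196.051 Y72.872
G1 X157.469 Y72.872
G1 X157.469 Y81.888
M5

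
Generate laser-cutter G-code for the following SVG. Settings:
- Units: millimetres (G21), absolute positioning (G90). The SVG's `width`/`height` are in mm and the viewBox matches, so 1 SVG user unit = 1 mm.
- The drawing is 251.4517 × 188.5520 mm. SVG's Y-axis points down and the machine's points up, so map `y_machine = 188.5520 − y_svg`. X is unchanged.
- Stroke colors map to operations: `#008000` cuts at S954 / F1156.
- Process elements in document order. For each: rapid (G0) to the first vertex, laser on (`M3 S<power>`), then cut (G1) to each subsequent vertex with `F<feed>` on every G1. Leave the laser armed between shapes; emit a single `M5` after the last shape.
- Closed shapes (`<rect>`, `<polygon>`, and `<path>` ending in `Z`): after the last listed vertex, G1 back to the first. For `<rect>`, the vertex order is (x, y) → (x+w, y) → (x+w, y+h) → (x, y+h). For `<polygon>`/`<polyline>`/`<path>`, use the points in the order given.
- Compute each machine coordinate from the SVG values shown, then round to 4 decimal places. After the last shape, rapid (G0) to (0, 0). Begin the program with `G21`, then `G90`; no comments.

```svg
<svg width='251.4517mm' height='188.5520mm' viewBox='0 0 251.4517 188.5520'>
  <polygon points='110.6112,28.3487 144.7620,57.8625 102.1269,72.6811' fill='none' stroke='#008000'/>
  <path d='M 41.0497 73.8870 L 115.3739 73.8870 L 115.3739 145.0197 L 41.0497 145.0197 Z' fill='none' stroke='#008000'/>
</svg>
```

1 u = 1 mm; y_m = 188.5520 − y.

[1] `<polygon>` regular polygon, #008000→cut S954 F1156: (110.6112,160.2033) → (144.7620,130.6895) → (102.1269,115.8709) → (110.6112,160.2033) (closed)

[2] `<path>` rectangle, #008000→cut S954 F1156: (41.0497,114.6650) → (115.3739,114.6650) → (115.3739,43.5323) → (41.0497,43.5323) → (41.0497,114.6650) (closed)

G21
G90
G0 X110.6112 Y160.2033
M3 S954
G1 X144.7620 Y130.6895 F1156
G1 X102.1269 Y115.8709 F1156
G1 X110.6112 Y160.2033 F1156
G0 X41.0497 Y114.6650
M3 S954
G1 X115.3739 Y114.6650 F1156
G1 X115.3739 Y43.5323 F1156
G1 X41.0497 Y43.5323 F1156
G1 X41.0497 Y114.6650 F1156
M5
G0 X0.0000 Y0.0000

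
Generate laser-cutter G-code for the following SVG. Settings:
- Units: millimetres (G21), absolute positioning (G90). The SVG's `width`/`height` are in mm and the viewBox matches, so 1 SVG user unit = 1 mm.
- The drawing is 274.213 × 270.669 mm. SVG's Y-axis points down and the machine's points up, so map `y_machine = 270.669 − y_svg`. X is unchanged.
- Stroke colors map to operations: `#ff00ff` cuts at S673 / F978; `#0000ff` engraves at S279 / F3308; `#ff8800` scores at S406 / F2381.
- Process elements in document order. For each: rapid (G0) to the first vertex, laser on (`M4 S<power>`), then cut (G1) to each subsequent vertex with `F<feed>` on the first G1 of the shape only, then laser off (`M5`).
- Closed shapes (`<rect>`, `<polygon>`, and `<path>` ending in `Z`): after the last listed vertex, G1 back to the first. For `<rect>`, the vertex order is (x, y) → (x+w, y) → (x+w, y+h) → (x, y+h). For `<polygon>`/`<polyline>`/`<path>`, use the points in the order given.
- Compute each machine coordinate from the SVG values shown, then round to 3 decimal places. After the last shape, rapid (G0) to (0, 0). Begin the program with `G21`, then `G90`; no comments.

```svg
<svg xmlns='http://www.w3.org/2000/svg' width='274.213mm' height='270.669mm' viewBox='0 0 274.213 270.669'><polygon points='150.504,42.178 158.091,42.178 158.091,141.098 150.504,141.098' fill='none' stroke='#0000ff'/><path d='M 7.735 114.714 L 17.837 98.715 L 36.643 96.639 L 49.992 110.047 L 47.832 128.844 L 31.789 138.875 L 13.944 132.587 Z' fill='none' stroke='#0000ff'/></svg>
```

G21
G90
G0 X150.504 Y228.491
M4 S279
G1 X158.091 Y228.491 F3308
G1 X158.091 Y129.571
G1 X150.504 Y129.571
G1 X150.504 Y228.491
M5
G0 X7.735 Y155.955
M4 S279
G1 X17.837 Y171.954 F3308
G1 X36.643 Y174.030
G1 X49.992 Y160.622
G1 X47.832 Y141.825
G1 X31.789 Y131.794
G1 X13.944 Y138.082
G1 X7.735 Y155.955
M5
G0 X0.000 Y0.000

1 u = 1 mm; y_m = 270.669 − y.

[1] `<polygon>` rectangle, #0000ff→engrave S279 F3308: (150.504,228.491) → (158.091,228.491) → (158.091,129.571) → (150.504,129.571) → (150.504,228.491) (closed)

[2] `<path>` regular polygon, #0000ff→engrave S279 F3308: (7.735,155.955) → (17.837,171.954) → (36.643,174.030) → (49.992,160.622) → (47.832,141.825) → (31.789,131.794) → (13.944,138.082) → (7.735,155.955) (closed)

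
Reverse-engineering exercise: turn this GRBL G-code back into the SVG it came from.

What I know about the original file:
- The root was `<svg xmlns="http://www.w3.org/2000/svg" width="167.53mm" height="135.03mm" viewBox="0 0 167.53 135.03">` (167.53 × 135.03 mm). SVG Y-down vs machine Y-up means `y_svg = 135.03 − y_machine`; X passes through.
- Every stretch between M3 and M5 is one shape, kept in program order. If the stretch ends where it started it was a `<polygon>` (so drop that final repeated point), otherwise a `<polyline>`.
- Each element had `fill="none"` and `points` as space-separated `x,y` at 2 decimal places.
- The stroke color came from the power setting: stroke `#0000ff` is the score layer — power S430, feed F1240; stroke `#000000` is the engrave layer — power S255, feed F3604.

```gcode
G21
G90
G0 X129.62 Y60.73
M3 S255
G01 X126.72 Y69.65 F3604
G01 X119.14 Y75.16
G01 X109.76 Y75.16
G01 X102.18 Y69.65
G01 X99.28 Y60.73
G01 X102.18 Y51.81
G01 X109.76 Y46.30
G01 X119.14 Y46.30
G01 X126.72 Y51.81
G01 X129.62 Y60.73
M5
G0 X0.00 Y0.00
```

Machine Y-up, SVG Y-down with viewBox height 135.03, so y_svg = 135.03 − y_machine; X carries over. Every run uses S255, so all elements get stroke `#000000` (engrave).

Run 1: The run returns to its start, so emit a `<polygon>` with points (Y-flipped): 129.62,74.30 126.72,65.38 119.14,59.87 109.76,59.87 102.18,65.38 99.28,74.30 102.18,83.22 109.76,88.73 119.14,88.73 126.72,83.22.

<svg xmlns="http://www.w3.org/2000/svg" width="167.53mm" height="135.03mm" viewBox="0 0 167.53 135.03">
  <polygon points="129.62,74.30 126.72,65.38 119.14,59.87 109.76,59.87 102.18,65.38 99.28,74.30 102.18,83.22 109.76,88.73 119.14,88.73 126.72,83.22" fill="none" stroke="#000000"/>
</svg>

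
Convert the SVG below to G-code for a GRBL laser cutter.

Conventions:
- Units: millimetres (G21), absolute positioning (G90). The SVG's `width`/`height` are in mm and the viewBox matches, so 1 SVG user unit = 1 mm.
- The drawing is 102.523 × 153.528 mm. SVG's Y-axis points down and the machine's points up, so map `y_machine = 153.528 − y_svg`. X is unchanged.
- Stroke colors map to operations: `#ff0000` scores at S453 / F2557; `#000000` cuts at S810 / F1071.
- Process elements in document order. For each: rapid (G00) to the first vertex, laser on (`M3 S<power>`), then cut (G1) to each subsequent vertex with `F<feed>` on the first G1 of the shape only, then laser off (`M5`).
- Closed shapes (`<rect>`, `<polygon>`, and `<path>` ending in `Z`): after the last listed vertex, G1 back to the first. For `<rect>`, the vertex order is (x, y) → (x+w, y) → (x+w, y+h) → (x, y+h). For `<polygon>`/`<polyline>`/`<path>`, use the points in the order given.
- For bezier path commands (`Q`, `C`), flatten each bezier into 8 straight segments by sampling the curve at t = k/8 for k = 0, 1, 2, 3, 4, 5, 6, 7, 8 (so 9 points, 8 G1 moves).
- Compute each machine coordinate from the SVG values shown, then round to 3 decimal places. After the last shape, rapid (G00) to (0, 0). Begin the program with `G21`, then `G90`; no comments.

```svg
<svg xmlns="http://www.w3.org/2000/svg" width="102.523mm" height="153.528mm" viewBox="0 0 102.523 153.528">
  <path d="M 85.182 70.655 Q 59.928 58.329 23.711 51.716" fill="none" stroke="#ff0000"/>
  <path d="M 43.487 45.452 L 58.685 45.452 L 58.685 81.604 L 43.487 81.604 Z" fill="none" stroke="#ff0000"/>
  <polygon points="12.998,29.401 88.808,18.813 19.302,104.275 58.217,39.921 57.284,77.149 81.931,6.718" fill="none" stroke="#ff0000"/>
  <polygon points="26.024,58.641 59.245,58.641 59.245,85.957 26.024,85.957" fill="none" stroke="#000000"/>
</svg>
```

Since the viewBox matches the mm dimensions, user units are millimetres directly. The only transform is the Y-flip y_m = 153.528 − y_svg.

Shape 1 is a quadratic bezier drawn with `<path>`. Its stroke #ff0000 means score at S453, F2557. After flipping Y the toolpath is (85.182,82.873) → (78.697,85.865) → (71.870,88.679) → (64.700,91.314) → (57.187,93.771) → (49.332,96.049) → (41.134,98.148) → (32.594,100.069) → (23.711,101.812).

Shape 2 is a rectangle drawn with `<path>`. Its stroke #ff0000 means score at S453, F2557. After flipping Y the toolpath is (43.487,108.076) → (58.685,108.076) → (58.685,71.924) → (43.487,71.924) → (43.487,108.076), returning to the start.

Shape 3 is a closed polygon drawn with `<polygon>`. Its stroke #ff0000 means score at S453, F2557. After flipping Y the toolpath is (12.998,124.127) → (88.808,134.715) → (19.302,49.253) → (58.217,113.607) → (57.284,76.379) → (81.931,146.810) → (12.998,124.127), returning to the start.

Shape 4 is a rectangle drawn with `<polygon>`. Its stroke #000000 means cut at S810, F1071. After flipping Y the toolpath is (26.024,94.887) → (59.245,94.887) → (59.245,67.571) → (26.024,67.571) → (26.024,94.887), returning to the start.

G21
G90
G00 X85.182 Y82.873
M3 S453
G1 X78.697 Y85.865 F2557
G1 X71.870 Y88.679
G1 X64.700 Y91.314
G1 X57.187 Y93.771
G1 X49.332 Y96.049
G1 X41.134 Y98.148
G1 X32.594 Y100.069
G1 X23.711 Y101.812
M5
G00 X43.487 Y108.076
M3 S453
G1 X58.685 Y108.076 F2557
G1 X58.685 Y71.924
G1 X43.487 Y71.924
G1 X43.487 Y108.076
M5
G00 X12.998 Y124.127
M3 S453
G1 X88.808 Y134.715 F2557
G1 X19.302 Y49.253
G1 X58.217 Y113.607
G1 X57.284 Y76.379
G1 X81.931 Y146.810
G1 X12.998 Y124.127
M5
G00 X26.024 Y94.887
M3 S810
G1 X59.245 Y94.887 F1071
G1 X59.245 Y67.571
G1 X26.024 Y67.571
G1 X26.024 Y94.887
M5
G00 X0.000 Y0.000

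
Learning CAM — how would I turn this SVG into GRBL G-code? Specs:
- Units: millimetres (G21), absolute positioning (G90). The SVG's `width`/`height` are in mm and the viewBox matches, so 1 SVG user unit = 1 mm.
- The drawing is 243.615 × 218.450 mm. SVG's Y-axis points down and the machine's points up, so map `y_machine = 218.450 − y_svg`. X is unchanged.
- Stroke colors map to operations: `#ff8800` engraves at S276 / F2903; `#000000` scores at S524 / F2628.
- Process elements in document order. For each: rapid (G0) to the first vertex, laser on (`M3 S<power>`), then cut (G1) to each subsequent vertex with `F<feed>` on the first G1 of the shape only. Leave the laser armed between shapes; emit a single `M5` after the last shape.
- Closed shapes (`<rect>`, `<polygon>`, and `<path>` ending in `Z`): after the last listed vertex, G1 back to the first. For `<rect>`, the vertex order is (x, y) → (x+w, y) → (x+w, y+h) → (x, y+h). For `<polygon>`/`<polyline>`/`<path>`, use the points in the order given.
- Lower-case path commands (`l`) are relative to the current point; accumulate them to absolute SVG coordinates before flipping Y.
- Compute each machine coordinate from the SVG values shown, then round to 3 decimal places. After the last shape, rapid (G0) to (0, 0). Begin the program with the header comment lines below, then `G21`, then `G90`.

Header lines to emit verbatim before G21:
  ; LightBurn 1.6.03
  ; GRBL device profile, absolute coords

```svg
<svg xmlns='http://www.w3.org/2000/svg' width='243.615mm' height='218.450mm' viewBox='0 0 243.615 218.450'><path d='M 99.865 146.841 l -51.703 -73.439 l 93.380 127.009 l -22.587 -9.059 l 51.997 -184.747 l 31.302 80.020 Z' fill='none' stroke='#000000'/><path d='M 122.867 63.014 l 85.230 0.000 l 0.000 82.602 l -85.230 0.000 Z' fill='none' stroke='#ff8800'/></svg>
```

; LightBurn 1.6.03
; GRBL device profile, absolute coords
G21
G90
G0 X99.865 Y71.609
M3 S524
G1 X48.162 Y145.048 F2628
G1 X141.542 Y18.039
G1 X118.955 Y27.098
G1 X170.952 Y211.845
G1 X202.254 Y131.825
G1 X99.865 Y71.609
G0 X122.867 Y155.436
M3 S276
G1 X208.097 Y155.436 F2903
G1 X208.097 Y72.834
G1 X122.867 Y72.834
G1 X122.867 Y155.436
M5
G0 X0.000 Y0.000

Since the viewBox matches the mm dimensions, user units are millimetres directly. The only transform is the Y-flip y_m = 218.450 − y_svg.

Shape 1 is a closed polygon drawn with `<path>`. Its stroke #000000 means score at S524, F2628. After flipping Y the toolpath is (99.865,71.609) → (48.162,145.048) → (141.542,18.039) → (118.955,27.098) → (170.952,211.845) → (202.254,131.825) → (99.865,71.609), returning to the start.

Shape 2 is a rectangle drawn with `<path>`. Its stroke #ff8800 means engrave at S276, F2903. After flipping Y the toolpath is (122.867,155.436) → (208.097,155.436) → (208.097,72.834) → (122.867,72.834) → (122.867,155.436), returning to the start.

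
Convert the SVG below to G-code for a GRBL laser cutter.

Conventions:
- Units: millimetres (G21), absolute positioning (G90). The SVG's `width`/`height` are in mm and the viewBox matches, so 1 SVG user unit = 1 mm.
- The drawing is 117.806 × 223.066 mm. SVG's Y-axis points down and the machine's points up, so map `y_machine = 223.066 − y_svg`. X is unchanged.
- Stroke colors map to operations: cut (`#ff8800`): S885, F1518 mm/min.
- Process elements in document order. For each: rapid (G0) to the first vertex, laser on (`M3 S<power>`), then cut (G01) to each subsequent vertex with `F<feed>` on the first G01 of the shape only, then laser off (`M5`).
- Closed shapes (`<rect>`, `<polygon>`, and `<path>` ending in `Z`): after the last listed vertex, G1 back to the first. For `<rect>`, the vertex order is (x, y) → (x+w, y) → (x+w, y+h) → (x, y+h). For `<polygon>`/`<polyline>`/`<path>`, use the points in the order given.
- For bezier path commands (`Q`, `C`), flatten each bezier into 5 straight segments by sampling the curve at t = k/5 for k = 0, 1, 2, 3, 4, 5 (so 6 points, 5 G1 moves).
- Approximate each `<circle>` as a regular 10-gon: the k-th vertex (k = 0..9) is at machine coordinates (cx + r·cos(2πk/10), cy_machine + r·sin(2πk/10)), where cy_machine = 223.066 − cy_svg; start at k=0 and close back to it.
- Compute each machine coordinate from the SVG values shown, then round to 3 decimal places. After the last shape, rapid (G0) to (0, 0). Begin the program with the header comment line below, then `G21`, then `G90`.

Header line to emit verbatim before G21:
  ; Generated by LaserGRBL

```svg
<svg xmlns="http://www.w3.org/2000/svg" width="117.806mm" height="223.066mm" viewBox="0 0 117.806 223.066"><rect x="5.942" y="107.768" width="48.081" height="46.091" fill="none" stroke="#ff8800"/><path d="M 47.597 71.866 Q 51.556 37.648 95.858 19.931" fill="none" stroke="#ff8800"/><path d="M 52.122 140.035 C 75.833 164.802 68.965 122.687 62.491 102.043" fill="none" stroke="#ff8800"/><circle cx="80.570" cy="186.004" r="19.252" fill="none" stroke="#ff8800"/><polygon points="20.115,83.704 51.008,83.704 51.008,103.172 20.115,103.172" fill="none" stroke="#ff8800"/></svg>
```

Since the viewBox matches the mm dimensions, user units are millimetres directly. The only transform is the Y-flip y_m = 223.066 − y_svg.

Shape 1 is a rectangle drawn with `<rect>`. Its stroke #ff8800 means cut at S885, F1518. After flipping Y the toolpath is (5.942,115.298) → (54.023,115.298) → (54.023,69.207) → (5.942,69.207) → (5.942,115.298), returning to the start.

Shape 2 is a quadratic bezier drawn with `<path>`. Its stroke #ff8800 means cut at S885, F1518. After flipping Y the toolpath is (47.597,151.200) → (50.794,164.227) → (57.219,175.934) → (66.871,186.321) → (79.751,195.388) → (95.858,203.135).

Shape 3 is a cubic bezier drawn with `<path>`. Its stroke #ff8800 means cut at S885, F1518. After flipping Y the toolpath is (52.122,83.031) → (62.927,75.490) → (67.880,79.759) → (68.467,91.599) → (66.175,106.767) → (62.491,121.023).

Shape 4 is a circle drawn with `<circle>`. Its stroke #ff8800 means cut at S885, F1518. After flipping Y the toolpath is (99.822,37.062) → (96.145,48.378) → (86.519,55.372) → (74.621,55.372) → (64.995,48.378) → (61.318,37.062) → (64.995,25.746) → (74.621,18.752) → (86.519,18.752) → (96.145,25.746) → (99.822,37.062), returning to the start.

Shape 5 is a rectangle drawn with `<polygon>`. Its stroke #ff8800 means cut at S885, F1518. After flipping Y the toolpath is (20.115,139.362) → (51.008,139.362) → (51.008,119.894) → (20.115,119.894) → (20.115,139.362), returning to the start.

; Generated by LaserGRBL
G21
G90
G0 X5.942 Y115.298
M3 S885
G01 X54.023 Y115.298 F1518
G01 X54.023 Y69.207
G01 X5.942 Y69.207
G01 X5.942 Y115.298
M5
G0 X47.597 Y151.200
M3 S885
G01 X50.794 Y164.227 F1518
G01 X57.219 Y175.934
G01 X66.871 Y186.321
G01 X79.751 Y195.388
G01 X95.858 Y203.135
M5
G0 X52.122 Y83.031
M3 S885
G01 X62.927 Y75.490 F1518
G01 X67.880 Y79.759
G01 X68.467 Y91.599
G01 X66.175 Y106.767
G01 X62.491 Y121.023
M5
G0 X99.822 Y37.062
M3 S885
G01 X96.145 Y48.378 F1518
G01 X86.519 Y55.372
G01 X74.621 Y55.372
G01 X64.995 Y48.378
G01 X61.318 Y37.062
G01 X64.995 Y25.746
G01 X74.621 Y18.752
G01 X86.519 Y18.752
G01 X96.145 Y25.746
G01 X99.822 Y37.062
M5
G0 X20.115 Y139.362
M3 S885
G01 X51.008 Y139.362 F1518
G01 X51.008 Y119.894
G01 X20.115 Y119.894
G01 X20.115 Y139.362
M5
G0 X0.000 Y0.000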